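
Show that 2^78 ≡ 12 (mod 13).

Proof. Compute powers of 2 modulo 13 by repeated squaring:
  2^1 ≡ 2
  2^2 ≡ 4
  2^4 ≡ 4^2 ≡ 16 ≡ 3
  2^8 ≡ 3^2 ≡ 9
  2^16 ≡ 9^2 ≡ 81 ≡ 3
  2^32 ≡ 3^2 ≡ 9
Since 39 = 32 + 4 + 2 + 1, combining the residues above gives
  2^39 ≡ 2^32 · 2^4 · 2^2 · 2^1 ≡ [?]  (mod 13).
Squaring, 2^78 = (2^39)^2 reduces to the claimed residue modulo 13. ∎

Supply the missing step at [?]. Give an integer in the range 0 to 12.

2^32 · 2^4 · 2^2 · 2^1 ≡ 9 · 3 · 4 · 2 = 216.
216 mod 13 = 8, so 2^39 ≡ 8 (mod 13).

8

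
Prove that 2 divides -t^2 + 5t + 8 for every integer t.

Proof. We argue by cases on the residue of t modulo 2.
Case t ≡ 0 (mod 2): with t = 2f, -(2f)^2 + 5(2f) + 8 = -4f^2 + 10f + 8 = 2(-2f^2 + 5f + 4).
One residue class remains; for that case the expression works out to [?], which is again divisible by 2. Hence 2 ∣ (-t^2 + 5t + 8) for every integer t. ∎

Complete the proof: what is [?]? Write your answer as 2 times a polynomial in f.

Only t ≡ 1 (mod 2) is unaccounted for. Put t = 2f+1:
-(2f+1)^2 + 5(2f+1) + 8 expands to -4f^2 + 6f + 12,
and factoring out 2 leaves 2(-2f^2 + 3f + 6).

2(-2f^2 + 3f + 6)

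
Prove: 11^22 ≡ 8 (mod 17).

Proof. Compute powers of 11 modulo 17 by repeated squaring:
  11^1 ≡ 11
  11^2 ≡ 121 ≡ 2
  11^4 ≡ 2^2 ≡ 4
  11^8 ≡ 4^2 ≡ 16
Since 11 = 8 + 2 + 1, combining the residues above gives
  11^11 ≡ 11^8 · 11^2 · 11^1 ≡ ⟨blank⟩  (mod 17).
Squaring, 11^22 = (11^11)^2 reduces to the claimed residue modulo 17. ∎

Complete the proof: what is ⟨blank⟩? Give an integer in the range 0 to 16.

12

Multiply the listed residues: 16 · 2 · 11 = 32 → 352.
Reducing modulo 17: 352 = 20·17 + 12, so 11^11 ≡ 12.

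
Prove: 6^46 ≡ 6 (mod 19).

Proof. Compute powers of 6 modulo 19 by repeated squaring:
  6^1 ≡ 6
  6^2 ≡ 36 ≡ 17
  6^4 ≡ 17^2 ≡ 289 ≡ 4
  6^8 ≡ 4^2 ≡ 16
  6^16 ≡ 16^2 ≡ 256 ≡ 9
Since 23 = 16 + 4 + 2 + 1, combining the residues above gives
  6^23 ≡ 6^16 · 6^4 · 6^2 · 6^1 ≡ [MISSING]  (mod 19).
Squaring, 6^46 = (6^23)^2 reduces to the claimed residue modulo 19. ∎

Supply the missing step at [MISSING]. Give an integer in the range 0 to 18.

5

Multiply the listed residues: 9 · 4 · 17 · 6 = 36 → 612 → 3672.
Reducing modulo 19: 3672 = 193·19 + 5, so 6^23 ≡ 5.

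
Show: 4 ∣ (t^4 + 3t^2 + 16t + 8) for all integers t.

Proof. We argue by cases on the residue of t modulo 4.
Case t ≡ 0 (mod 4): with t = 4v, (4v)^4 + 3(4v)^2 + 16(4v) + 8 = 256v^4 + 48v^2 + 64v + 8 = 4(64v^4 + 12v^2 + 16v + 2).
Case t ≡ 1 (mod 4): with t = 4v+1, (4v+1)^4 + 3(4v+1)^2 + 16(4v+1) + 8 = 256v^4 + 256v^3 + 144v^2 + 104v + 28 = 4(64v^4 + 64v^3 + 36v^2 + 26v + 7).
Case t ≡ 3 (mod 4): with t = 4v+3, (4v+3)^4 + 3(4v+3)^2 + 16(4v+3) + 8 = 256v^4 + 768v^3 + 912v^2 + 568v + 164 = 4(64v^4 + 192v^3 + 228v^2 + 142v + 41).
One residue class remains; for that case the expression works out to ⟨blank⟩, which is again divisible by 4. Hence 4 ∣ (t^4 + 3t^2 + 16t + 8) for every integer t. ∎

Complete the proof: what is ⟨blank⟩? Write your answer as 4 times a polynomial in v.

4(64v^4 + 128v^3 + 108v^2 + 60v + 17)

Only t ≡ 2 (mod 4) is unaccounted for. Put t = 4v+2:
(4v+2)^4 + 3(4v+2)^2 + 16(4v+2) + 8 expands to 256v^4 + 512v^3 + 432v^2 + 240v + 68,
and factoring out 4 leaves 4(64v^4 + 128v^3 + 108v^2 + 60v + 17).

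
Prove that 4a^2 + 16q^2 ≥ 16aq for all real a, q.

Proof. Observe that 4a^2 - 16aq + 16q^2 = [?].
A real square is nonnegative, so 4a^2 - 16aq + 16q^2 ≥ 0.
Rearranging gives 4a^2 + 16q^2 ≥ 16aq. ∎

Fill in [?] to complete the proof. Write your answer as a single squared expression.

(2a - 4q)^2

The leading and trailing coefficients are 2^2 and 4^2, and 16 = 2·2·4, so the trinomial is (2a - 4q)^2.
Hence 4a^2 - 16aq + 16q^2 ≥ 0.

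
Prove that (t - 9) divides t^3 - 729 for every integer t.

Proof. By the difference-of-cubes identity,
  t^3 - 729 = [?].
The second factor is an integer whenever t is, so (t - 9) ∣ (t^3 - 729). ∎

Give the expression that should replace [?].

Polynomial division of t^3 - 729 by t - 9 leaves remainder 0 and quotient t^2 + 9t + 81.
Hence t^3 - 729 = (t - 9)(t^2 + 9t + 81).

(t - 9)(t^2 + 9t + 81)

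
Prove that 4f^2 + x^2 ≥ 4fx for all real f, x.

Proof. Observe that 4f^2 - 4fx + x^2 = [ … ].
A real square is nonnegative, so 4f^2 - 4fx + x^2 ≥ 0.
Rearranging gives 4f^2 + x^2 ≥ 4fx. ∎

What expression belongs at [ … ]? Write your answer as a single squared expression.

4f^2 - 4fx + x^2 is a perfect-square trinomial: the outer terms are (2f)^2 and (x)^2, and the cross term is -2·2f·x.
So 4f^2 - 4fx + x^2 = (2f - x)^2 ≥ 0.

(2f - x)^2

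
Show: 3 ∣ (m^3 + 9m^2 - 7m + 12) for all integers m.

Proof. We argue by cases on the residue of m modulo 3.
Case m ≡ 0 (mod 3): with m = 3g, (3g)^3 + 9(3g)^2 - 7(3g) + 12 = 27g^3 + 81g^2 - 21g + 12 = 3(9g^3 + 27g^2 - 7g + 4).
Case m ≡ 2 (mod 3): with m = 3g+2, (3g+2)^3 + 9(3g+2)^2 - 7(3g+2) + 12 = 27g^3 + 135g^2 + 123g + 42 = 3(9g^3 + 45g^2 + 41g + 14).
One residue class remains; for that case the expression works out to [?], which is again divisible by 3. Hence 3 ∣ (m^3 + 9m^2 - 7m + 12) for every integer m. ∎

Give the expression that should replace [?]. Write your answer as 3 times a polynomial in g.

Only m ≡ 1 (mod 3) is unaccounted for. Put m = 3g+1:
(3g+1)^3 + 9(3g+1)^2 - 7(3g+1) + 12 expands to 27g^3 + 108g^2 + 42g + 15,
and factoring out 3 leaves 3(9g^3 + 36g^2 + 14g + 5).

3(9g^3 + 36g^2 + 14g + 5)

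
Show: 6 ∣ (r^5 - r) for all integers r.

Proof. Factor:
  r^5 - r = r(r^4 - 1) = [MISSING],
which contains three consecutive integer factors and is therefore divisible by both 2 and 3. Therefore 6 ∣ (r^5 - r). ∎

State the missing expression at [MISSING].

(r - 1)r(r + 1)(r^2 + 1)

r^4 - 1 = (r^2 - 1)(r^2 + 1), and r^2 - 1 = (r-1)(r+1).
So r(r^4 - 1) = (r - 1)r(r + 1)(r^2 + 1).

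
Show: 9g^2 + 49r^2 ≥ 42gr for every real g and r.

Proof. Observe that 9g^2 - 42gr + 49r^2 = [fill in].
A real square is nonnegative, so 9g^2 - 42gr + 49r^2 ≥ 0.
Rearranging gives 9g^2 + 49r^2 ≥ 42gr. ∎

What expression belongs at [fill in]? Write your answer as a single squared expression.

(3g - 7r)^2

9g^2 - 42gr + 49r^2 is a perfect-square trinomial: the outer terms are (3g)^2 and (7r)^2, and the cross term is -2·3g·7r.
So 9g^2 - 42gr + 49r^2 = (3g - 7r)^2 ≥ 0.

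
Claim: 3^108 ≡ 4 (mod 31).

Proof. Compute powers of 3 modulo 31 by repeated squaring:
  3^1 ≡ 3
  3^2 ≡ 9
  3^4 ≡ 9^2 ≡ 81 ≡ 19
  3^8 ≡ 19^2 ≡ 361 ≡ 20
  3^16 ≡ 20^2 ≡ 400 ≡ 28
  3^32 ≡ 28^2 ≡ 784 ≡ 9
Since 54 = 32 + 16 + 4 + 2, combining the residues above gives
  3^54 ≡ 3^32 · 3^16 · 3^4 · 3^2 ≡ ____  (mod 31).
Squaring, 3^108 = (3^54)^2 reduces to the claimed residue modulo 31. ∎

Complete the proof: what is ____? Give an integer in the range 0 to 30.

2

3^32 · 3^16 · 3^4 · 3^2 ≡ 9 · 28 · 19 · 9 = 43092.
43092 mod 31 = 2, so 3^54 ≡ 2 (mod 31).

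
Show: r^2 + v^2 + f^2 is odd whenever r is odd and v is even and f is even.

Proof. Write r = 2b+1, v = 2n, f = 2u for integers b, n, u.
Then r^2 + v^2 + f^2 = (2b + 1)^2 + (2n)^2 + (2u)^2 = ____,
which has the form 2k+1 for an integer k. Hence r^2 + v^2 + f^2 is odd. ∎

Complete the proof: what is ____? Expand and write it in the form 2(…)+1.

(2b + 1)^2 + (2n)^2 + (2u)^2 = 4b^2 + 4b + 4n^2 + 4u^2 + 1
= 2(2b^2 + 2b + 2n^2 + 2u^2) + 1.
Since 2b^2 + 2b + 2n^2 + 2u^2 is an integer, the sum of squares is of the form 2k+1 for an integer k.

2(2b^2 + 2b + 2n^2 + 2u^2) + 1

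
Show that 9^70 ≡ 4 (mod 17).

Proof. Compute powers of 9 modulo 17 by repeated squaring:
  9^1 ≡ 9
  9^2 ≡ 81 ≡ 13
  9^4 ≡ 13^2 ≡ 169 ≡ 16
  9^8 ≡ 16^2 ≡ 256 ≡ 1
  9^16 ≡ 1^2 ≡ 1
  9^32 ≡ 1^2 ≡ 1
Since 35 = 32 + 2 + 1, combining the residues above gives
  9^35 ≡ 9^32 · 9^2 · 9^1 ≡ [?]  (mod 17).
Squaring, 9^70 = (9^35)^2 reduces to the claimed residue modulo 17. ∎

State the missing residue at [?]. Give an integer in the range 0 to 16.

9^32 · 9^2 · 9^1 ≡ 1 · 13 · 9 = 117.
117 mod 17 = 15, so 9^35 ≡ 15 (mod 17).

15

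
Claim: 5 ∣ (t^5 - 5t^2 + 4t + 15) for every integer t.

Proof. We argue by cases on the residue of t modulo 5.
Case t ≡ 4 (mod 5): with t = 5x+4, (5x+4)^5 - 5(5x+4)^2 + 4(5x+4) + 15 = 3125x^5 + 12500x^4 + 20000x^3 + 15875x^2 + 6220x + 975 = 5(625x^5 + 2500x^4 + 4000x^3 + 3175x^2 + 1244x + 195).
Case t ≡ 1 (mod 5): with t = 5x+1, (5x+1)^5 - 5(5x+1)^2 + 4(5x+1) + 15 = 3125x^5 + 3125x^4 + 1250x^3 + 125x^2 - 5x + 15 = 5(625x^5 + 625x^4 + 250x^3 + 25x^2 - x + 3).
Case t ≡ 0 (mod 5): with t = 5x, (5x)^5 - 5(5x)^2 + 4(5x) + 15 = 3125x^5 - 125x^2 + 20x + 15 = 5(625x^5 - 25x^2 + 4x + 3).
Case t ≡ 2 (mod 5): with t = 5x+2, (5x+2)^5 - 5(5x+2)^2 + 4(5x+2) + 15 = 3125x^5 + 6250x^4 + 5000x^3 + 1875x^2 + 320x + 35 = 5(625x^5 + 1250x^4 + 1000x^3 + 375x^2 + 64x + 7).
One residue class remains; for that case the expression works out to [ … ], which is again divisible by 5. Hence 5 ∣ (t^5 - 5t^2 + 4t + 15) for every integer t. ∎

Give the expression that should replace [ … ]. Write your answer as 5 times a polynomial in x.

5(625x^5 + 1875x^4 + 2250x^3 + 1325x^2 + 379x + 45)

The residues treated are {4, 1, 0, 2}, so the missing case is t ≡ 3 (mod 5); write t = 5x+3.
Then (5x+3)^5 - 5(5x+3)^2 + 4(5x+3) + 15 = 3125x^5 + 9375x^4 + 11250x^3 + 6625x^2 + 1895x + 225 = 5(625x^5 + 1875x^4 + 2250x^3 + 1325x^2 + 379x + 45).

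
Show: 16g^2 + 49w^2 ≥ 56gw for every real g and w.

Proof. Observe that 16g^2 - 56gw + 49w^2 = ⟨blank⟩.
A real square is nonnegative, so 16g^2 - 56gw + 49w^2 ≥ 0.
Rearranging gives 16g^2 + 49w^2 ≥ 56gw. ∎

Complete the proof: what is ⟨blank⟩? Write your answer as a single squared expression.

The leading and trailing coefficients are 4^2 and 7^2, and 56 = 2·4·7, so the trinomial is (4g - 7w)^2.
Hence 16g^2 - 56gw + 49w^2 ≥ 0.

(4g - 7w)^2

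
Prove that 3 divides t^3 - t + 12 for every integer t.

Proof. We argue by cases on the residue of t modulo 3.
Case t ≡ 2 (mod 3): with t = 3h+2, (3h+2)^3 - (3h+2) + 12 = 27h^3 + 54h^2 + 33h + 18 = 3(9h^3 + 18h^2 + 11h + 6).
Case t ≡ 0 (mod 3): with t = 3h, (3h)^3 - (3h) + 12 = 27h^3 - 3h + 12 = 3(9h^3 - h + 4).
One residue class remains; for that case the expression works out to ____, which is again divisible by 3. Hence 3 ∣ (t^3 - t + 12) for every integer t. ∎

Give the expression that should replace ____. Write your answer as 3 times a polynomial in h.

3(9h^3 + 9h^2 + 2h + 4)

Only t ≡ 1 (mod 3) is unaccounted for. Put t = 3h+1:
(3h+1)^3 - (3h+1) + 12 expands to 27h^3 + 27h^2 + 6h + 12,
and factoring out 3 leaves 3(9h^3 + 9h^2 + 2h + 4).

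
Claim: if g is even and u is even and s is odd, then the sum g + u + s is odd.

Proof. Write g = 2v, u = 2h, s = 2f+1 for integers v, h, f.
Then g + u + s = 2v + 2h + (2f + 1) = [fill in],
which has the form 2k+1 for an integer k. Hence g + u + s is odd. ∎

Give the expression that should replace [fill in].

2v + 2h + (2f + 1) = 2f + 2h + 2v + 1
= 2(f + h + v) + 1.
Since f + h + v is an integer, the sum is of the form 2k+1 for an integer k.

2(f + h + v) + 1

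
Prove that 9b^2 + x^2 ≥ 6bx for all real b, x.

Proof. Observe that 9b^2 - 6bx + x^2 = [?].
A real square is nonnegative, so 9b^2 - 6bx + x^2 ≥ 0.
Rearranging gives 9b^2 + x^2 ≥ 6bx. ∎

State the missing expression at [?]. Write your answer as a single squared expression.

The leading and trailing coefficients are 3^2 and 1^2, and 6 = 2·3·1, so the trinomial is (3b - x)^2.
Hence 9b^2 - 6bx + x^2 ≥ 0.

(3b - x)^2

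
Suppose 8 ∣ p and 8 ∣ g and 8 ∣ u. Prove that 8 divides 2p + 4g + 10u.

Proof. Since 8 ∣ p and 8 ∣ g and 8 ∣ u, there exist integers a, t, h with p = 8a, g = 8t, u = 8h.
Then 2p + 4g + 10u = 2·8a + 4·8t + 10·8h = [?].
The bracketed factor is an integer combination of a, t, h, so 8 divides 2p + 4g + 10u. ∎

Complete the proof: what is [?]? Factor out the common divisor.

Pull the common 8 out of every term: 2·8a + 4·8t + 10·8h = 8(2a + 10h + 4t).
2a + 10h + 4t is an integer, which exhibits the divisibility.

8(2a + 10h + 4t)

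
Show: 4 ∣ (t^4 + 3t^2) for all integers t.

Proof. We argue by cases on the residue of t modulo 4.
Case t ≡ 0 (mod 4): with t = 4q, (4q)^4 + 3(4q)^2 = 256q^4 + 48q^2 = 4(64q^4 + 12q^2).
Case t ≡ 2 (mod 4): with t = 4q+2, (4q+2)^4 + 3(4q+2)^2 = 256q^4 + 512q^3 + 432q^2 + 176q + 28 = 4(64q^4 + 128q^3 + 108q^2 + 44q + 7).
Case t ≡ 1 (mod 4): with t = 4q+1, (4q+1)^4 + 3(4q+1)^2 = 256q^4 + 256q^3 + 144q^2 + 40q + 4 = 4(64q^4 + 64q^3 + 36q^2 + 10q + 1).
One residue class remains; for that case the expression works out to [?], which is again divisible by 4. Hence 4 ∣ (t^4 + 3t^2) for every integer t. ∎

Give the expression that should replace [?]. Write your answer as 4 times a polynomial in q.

Only t ≡ 3 (mod 4) is unaccounted for. Put t = 4q+3:
(4q+3)^4 + 3(4q+3)^2 expands to 256q^4 + 768q^3 + 912q^2 + 504q + 108,
and factoring out 4 leaves 4(64q^4 + 192q^3 + 228q^2 + 126q + 27).

4(64q^4 + 192q^3 + 228q^2 + 126q + 27)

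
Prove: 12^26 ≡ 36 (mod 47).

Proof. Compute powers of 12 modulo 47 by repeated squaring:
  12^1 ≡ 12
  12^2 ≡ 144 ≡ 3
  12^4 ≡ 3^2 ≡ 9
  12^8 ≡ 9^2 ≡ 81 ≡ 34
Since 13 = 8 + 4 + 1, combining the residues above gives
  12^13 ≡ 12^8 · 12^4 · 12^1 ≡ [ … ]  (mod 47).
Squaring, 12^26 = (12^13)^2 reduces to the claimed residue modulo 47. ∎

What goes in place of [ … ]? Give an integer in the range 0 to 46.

6

12^8 · 12^4 · 12^1 ≡ 34 · 9 · 12 = 3672.
3672 mod 47 = 6, so 12^13 ≡ 6 (mod 47).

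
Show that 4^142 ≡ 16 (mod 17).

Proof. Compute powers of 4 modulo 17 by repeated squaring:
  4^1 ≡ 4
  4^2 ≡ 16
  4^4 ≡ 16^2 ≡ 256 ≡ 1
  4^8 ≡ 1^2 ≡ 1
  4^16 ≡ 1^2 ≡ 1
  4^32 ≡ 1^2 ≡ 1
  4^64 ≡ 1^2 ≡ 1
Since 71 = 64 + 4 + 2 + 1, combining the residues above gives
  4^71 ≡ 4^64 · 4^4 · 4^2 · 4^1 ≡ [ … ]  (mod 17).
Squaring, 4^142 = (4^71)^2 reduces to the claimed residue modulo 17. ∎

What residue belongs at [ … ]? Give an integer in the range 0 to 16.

Multiply the listed residues: 1 · 1 · 16 · 4 = 1 → 16 → 64.
Reducing modulo 17: 64 = 3·17 + 13, so 4^71 ≡ 13.

13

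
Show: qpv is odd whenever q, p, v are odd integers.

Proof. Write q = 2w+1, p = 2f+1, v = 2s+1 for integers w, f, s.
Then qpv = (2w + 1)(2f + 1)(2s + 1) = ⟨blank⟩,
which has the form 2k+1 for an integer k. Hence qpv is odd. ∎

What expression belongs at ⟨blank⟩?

(2w + 1)(2f + 1)(2s + 1) = 8fsw + 4fs + 4fw + 2f + 4sw + 2s + 2w + 1
= 2(4fsw + 2fs + 2fw + f + 2sw + s + w) + 1.
Since 4fsw + 2fs + 2fw + f + 2sw + s + w is an integer, the product is of the form 2k+1 for an integer k.

2(4fsw + 2fs + 2fw + f + 2sw + s + w) + 1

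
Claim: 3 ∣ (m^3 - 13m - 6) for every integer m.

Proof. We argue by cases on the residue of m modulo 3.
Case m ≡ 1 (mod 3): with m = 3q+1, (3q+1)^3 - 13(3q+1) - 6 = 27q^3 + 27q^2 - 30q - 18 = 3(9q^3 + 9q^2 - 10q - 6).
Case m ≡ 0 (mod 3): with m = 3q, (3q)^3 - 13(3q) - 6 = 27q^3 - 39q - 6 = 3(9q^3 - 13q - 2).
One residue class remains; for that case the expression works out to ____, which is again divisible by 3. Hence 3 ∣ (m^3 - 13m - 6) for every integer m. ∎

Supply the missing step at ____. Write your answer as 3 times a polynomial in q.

3(9q^3 + 18q^2 - q - 8)

Only m ≡ 2 (mod 3) is unaccounted for. Put m = 3q+2:
(3q+2)^3 - 13(3q+2) - 6 expands to 27q^3 + 54q^2 - 3q - 24,
and factoring out 3 leaves 3(9q^3 + 18q^2 - q - 8).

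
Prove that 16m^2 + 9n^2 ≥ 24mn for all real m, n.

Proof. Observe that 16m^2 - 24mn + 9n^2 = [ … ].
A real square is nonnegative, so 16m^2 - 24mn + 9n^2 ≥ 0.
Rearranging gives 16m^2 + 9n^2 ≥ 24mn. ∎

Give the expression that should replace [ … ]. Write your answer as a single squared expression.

(4m - 3n)^2

16m^2 - 24mn + 9n^2 is a perfect-square trinomial: the outer terms are (4m)^2 and (3n)^2, and the cross term is -2·4m·3n.
So 16m^2 - 24mn + 9n^2 = (4m - 3n)^2 ≥ 0.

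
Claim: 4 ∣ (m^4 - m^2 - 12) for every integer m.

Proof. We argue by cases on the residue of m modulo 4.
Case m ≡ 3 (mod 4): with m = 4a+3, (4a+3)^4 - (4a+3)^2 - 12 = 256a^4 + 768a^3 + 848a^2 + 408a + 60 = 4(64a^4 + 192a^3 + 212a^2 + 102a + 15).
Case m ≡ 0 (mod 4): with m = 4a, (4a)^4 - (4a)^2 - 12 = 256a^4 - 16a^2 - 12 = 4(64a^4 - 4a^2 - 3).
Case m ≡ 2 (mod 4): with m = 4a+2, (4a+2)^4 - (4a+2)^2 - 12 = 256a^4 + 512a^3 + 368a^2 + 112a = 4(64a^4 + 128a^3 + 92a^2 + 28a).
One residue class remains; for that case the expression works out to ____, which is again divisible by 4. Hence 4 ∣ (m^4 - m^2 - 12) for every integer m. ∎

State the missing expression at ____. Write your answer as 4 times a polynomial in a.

4(64a^4 + 64a^3 + 20a^2 + 2a - 3)

The residues treated are {3, 0, 2}, so the missing case is m ≡ 1 (mod 4); write m = 4a+1.
Then (4a+1)^4 - (4a+1)^2 - 12 = 256a^4 + 256a^3 + 80a^2 + 8a - 12 = 4(64a^4 + 64a^3 + 20a^2 + 2a - 3).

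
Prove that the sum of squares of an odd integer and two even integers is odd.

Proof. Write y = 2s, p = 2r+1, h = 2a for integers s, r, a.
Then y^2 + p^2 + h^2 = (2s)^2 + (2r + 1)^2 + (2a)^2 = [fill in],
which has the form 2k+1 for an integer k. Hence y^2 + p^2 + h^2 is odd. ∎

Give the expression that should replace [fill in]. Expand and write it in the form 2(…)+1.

Expanding: (2s)^2 + (2r + 1)^2 + (2a)^2 = 4a^2 + 4r^2 + 4r + 4s^2 + 1.
Every term except the constant is even, so this is 2(2a^2 + 2r^2 + 2r + 2s^2) + 1,
and 2a^2 + 2r^2 + 2r + 2s^2 ∈ ℤ gives the required form.

2(2a^2 + 2r^2 + 2r + 2s^2) + 1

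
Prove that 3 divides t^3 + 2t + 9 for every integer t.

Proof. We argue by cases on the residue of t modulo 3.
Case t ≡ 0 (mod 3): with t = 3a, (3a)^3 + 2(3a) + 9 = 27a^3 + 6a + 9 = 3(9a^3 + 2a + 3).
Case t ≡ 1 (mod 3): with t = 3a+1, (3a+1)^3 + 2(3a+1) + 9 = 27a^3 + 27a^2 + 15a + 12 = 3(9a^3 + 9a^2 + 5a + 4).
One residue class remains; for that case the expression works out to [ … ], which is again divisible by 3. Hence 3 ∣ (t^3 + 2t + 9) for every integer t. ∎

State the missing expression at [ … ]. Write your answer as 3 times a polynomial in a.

Only t ≡ 2 (mod 3) is unaccounted for. Put t = 3a+2:
(3a+2)^3 + 2(3a+2) + 9 expands to 27a^3 + 54a^2 + 42a + 21,
and factoring out 3 leaves 3(9a^3 + 18a^2 + 14a + 7).

3(9a^3 + 18a^2 + 14a + 7)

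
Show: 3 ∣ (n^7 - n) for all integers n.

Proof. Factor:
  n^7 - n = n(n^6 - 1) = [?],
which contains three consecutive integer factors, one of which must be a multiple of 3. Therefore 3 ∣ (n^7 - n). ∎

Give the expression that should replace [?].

n^6 - 1 = (n^2 - 1)(n^4 + n^2 + 1), and n^2 - 1 = (n-1)(n+1).
So n(n^6 - 1) = (n - 1)n(n + 1)(n^4 + n^2 + 1).

(n - 1)n(n + 1)(n^4 + n^2 + 1)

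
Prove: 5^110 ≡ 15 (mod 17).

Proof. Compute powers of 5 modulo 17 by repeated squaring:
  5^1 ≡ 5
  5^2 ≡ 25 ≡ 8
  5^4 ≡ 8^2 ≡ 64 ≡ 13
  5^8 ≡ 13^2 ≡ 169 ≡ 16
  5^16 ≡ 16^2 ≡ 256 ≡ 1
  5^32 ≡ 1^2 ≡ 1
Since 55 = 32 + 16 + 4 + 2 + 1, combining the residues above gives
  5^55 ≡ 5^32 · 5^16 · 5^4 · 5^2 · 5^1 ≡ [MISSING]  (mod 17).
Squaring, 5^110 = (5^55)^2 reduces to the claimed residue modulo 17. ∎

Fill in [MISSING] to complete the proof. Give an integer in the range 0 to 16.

10

5^32 · 5^16 · 5^4 · 5^2 · 5^1 ≡ 1 · 1 · 13 · 8 · 5 = 520.
520 mod 17 = 10, so 5^55 ≡ 10 (mod 17).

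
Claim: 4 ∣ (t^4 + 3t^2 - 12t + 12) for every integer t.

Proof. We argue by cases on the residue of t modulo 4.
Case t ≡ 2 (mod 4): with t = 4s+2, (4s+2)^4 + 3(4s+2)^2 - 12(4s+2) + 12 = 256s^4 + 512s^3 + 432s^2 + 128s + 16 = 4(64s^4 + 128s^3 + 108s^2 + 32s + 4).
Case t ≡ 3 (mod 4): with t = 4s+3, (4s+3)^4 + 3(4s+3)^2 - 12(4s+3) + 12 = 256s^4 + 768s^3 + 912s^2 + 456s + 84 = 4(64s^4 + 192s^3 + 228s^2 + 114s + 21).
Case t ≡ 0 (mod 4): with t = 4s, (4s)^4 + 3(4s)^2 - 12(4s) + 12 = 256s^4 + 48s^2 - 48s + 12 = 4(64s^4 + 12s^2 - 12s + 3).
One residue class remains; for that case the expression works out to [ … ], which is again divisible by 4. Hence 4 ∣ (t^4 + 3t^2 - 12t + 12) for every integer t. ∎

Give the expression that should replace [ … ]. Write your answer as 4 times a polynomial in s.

4(64s^4 + 64s^3 + 36s^2 - 2s + 1)

The residues treated are {2, 3, 0}, so the missing case is t ≡ 1 (mod 4); write t = 4s+1.
Then (4s+1)^4 + 3(4s+1)^2 - 12(4s+1) + 12 = 256s^4 + 256s^3 + 144s^2 - 8s + 4 = 4(64s^4 + 64s^3 + 36s^2 - 2s + 1).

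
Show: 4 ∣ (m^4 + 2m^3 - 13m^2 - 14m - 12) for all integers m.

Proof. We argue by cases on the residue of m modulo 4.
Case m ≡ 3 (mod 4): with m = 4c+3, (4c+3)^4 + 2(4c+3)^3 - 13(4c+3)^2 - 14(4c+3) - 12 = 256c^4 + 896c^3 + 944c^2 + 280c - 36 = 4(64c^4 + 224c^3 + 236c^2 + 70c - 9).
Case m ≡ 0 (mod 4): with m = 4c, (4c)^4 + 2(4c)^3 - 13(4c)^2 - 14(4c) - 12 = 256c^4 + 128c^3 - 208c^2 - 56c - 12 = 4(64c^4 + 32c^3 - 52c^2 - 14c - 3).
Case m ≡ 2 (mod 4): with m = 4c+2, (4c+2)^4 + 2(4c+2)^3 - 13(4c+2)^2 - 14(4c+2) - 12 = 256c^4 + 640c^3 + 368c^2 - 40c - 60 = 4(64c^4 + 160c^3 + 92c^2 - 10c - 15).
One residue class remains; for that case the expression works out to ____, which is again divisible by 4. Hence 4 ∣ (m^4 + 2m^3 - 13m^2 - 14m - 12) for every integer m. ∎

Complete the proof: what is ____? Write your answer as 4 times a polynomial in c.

4(64c^4 + 96c^3 - 4c^2 - 30c - 9)

Only m ≡ 1 (mod 4) is unaccounted for. Put m = 4c+1:
(4c+1)^4 + 2(4c+1)^3 - 13(4c+1)^2 - 14(4c+1) - 12 expands to 256c^4 + 384c^3 - 16c^2 - 120c - 36,
and factoring out 4 leaves 4(64c^4 + 96c^3 - 4c^2 - 30c - 9).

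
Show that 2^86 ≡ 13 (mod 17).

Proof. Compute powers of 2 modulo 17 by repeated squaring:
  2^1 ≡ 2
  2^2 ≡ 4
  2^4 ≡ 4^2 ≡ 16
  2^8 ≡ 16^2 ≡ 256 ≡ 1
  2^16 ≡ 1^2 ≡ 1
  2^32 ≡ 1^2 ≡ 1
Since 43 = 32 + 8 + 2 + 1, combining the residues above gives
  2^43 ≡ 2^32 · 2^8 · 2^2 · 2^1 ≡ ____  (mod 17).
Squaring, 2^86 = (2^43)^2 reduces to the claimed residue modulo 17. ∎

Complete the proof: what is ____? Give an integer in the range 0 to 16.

Multiply the listed residues: 1 · 1 · 4 · 2 = 1 → 4 → 8.
Reducing modulo 17: 8 = 0·17 + 8, so 2^43 ≡ 8.

8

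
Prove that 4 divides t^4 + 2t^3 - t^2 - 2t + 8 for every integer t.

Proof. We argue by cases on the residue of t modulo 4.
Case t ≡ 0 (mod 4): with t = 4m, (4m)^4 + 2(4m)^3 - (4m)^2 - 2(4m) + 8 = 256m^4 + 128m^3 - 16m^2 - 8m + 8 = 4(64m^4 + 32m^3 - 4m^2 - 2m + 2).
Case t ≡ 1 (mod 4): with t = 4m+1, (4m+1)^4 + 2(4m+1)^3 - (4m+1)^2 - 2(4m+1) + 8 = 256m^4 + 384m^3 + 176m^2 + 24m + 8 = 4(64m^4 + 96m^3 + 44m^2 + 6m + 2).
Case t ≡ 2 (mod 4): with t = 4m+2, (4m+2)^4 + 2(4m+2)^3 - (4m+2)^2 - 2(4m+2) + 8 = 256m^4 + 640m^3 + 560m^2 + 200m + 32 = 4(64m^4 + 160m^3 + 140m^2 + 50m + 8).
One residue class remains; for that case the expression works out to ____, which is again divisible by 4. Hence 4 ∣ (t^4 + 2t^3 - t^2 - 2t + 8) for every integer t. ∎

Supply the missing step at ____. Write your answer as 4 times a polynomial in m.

4(64m^4 + 224m^3 + 284m^2 + 154m + 32)

The residues treated are {0, 1, 2}, so the missing case is t ≡ 3 (mod 4); write t = 4m+3.
Then (4m+3)^4 + 2(4m+3)^3 - (4m+3)^2 - 2(4m+3) + 8 = 256m^4 + 896m^3 + 1136m^2 + 616m + 128 = 4(64m^4 + 224m^3 + 284m^2 + 154m + 32).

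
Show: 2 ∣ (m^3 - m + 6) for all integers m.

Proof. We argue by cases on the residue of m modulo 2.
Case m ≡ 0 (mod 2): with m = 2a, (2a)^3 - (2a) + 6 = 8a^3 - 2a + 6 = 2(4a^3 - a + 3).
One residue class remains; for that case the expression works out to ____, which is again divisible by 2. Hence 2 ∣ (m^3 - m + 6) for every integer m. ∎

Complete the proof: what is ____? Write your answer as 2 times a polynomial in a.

2(4a^3 + 6a^2 + 2a + 3)

Only m ≡ 1 (mod 2) is unaccounted for. Put m = 2a+1:
(2a+1)^3 - (2a+1) + 6 expands to 8a^3 + 12a^2 + 4a + 6,
and factoring out 2 leaves 2(4a^3 + 6a^2 + 2a + 3).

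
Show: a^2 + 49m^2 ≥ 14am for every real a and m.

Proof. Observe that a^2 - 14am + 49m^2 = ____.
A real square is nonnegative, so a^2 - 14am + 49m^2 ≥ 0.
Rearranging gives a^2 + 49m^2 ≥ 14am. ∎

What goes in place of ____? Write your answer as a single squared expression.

(a - 7m)^2

The leading and trailing coefficients are 1^2 and 7^2, and 14 = 2·1·7, so the trinomial is (a - 7m)^2.
Hence a^2 - 14am + 49m^2 ≥ 0.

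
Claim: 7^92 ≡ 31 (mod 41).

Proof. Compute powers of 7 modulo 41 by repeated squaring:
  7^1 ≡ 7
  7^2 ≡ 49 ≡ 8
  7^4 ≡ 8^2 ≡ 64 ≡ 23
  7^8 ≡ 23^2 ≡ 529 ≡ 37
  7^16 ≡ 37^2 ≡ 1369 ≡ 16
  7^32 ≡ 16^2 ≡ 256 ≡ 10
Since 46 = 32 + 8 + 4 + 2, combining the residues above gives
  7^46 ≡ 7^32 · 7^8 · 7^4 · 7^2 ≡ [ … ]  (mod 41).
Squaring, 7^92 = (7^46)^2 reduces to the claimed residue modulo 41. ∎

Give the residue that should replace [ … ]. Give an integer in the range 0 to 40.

Multiply the listed residues: 10 · 37 · 23 · 8 = 370 → 8510 → 68080.
Reducing modulo 41: 68080 = 1660·41 + 20, so 7^46 ≡ 20.

20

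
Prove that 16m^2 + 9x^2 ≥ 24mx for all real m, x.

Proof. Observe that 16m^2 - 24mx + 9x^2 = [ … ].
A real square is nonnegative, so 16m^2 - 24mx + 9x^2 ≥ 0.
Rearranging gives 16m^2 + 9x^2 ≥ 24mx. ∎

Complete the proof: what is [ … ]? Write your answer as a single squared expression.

(4m - 3x)^2

16m^2 - 24mx + 9x^2 is a perfect-square trinomial: the outer terms are (4m)^2 and (3x)^2, and the cross term is -2·4m·3x.
So 16m^2 - 24mx + 9x^2 = (4m - 3x)^2 ≥ 0.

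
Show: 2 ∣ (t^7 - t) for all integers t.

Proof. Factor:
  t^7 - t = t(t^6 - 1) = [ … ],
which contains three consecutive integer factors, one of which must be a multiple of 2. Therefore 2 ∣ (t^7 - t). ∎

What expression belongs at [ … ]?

t^6 - 1 = (t^2 - 1)(t^4 + t^2 + 1), and t^2 - 1 = (t-1)(t+1).
So t(t^6 - 1) = (t - 1)t(t + 1)(t^4 + t^2 + 1).

(t - 1)t(t + 1)(t^4 + t^2 + 1)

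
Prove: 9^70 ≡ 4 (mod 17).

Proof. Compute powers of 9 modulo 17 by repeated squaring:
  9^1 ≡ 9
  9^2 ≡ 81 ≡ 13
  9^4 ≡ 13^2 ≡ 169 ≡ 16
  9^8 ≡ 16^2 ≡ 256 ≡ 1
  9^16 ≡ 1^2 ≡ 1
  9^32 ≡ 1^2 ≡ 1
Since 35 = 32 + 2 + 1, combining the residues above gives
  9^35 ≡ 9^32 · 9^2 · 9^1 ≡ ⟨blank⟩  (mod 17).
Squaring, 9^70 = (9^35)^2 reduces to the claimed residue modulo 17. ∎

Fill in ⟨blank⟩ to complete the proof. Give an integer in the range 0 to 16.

Multiply the listed residues: 1 · 13 · 9 = 13 → 117.
Reducing modulo 17: 117 = 6·17 + 15, so 9^35 ≡ 15.

15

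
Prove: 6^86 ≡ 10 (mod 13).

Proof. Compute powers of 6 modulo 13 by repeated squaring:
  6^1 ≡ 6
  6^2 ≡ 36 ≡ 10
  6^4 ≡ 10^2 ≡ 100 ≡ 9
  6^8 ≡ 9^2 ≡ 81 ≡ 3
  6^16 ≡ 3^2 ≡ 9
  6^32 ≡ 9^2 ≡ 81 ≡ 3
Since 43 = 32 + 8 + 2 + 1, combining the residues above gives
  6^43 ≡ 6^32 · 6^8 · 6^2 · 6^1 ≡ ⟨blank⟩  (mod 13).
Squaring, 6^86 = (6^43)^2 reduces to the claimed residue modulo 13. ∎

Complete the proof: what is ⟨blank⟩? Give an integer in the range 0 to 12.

Multiply the listed residues: 3 · 3 · 10 · 6 = 9 → 90 → 540.
Reducing modulo 13: 540 = 41·13 + 7, so 6^43 ≡ 7.

7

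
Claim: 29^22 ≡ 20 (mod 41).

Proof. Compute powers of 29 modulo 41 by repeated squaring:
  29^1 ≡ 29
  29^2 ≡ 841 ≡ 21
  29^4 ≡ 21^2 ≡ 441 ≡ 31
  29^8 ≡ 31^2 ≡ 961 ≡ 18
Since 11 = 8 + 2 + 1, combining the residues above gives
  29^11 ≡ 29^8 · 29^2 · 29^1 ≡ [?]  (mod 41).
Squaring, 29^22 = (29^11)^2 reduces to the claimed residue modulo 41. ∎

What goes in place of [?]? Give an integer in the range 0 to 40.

Multiply the listed residues: 18 · 21 · 29 = 378 → 10962.
Reducing modulo 41: 10962 = 267·41 + 15, so 29^11 ≡ 15.

15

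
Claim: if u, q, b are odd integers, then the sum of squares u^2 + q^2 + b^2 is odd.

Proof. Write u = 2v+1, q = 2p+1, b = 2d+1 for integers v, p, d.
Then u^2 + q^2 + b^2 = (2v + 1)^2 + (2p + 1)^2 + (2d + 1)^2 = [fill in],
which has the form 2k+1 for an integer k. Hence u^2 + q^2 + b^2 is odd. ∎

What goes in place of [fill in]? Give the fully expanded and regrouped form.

(2v + 1)^2 + (2p + 1)^2 + (2d + 1)^2 = 4d^2 + 4d + 4p^2 + 4p + 4v^2 + 4v + 3
= 2(2d^2 + 2d + 2p^2 + 2p + 2v^2 + 2v + 1) + 1.
Since 2d^2 + 2d + 2p^2 + 2p + 2v^2 + 2v + 1 is an integer, the sum of squares is of the form 2k+1 for an integer k.

2(2d^2 + 2d + 2p^2 + 2p + 2v^2 + 2v + 1) + 1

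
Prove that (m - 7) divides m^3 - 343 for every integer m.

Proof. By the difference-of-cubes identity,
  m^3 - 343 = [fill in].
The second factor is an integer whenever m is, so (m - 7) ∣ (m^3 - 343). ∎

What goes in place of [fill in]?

a^3 - b^3 = (a - b)(a^2 + ab + b^2). With a = m, b = 7:
m^3 - 343 = (m - 7)(m^2 + 7m + 49).

(m - 7)(m^2 + 7m + 49)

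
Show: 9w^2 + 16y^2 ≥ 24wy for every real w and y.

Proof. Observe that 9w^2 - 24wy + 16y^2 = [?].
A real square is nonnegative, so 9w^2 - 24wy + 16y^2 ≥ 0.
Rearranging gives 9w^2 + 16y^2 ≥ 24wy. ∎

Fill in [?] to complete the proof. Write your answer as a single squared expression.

9w^2 - 24wy + 16y^2 is a perfect-square trinomial: the outer terms are (3w)^2 and (4y)^2, and the cross term is -2·3w·4y.
So 9w^2 - 24wy + 16y^2 = (3w - 4y)^2 ≥ 0.

(3w - 4y)^2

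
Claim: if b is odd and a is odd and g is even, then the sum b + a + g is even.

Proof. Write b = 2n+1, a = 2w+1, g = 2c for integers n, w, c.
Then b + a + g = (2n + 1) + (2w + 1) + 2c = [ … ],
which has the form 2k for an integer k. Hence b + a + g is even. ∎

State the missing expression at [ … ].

Expanding: (2n + 1) + (2w + 1) + 2c = 2c + 2n + 2w + 2.
Every term is even; pulling out the factor of 2 gives 2(c + n + w + 1).

2(c + n + w + 1)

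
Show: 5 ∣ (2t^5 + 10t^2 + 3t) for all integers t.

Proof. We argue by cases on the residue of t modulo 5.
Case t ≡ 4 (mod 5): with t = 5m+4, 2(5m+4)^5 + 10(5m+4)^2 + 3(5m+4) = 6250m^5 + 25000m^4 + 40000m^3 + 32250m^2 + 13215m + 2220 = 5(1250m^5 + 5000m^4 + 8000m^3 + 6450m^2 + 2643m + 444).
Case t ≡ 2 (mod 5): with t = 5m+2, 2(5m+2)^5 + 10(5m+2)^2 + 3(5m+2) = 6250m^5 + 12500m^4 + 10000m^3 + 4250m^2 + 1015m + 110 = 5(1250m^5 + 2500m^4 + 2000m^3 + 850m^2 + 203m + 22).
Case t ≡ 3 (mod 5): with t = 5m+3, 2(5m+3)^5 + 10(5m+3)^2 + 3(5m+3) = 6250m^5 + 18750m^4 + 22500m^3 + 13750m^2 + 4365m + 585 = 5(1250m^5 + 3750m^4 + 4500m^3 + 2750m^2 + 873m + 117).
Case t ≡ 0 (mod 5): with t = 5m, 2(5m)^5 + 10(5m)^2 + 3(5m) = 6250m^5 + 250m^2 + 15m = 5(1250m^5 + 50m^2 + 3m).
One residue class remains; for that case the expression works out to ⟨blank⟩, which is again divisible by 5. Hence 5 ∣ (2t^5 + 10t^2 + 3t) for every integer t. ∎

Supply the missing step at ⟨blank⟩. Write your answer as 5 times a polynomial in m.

5(1250m^5 + 1250m^4 + 500m^3 + 150m^2 + 33m + 3)

The residues treated are {4, 2, 3, 0}, so the missing case is t ≡ 1 (mod 5); write t = 5m+1.
Then 2(5m+1)^5 + 10(5m+1)^2 + 3(5m+1) = 6250m^5 + 6250m^4 + 2500m^3 + 750m^2 + 165m + 15 = 5(1250m^5 + 1250m^4 + 500m^3 + 150m^2 + 33m + 3).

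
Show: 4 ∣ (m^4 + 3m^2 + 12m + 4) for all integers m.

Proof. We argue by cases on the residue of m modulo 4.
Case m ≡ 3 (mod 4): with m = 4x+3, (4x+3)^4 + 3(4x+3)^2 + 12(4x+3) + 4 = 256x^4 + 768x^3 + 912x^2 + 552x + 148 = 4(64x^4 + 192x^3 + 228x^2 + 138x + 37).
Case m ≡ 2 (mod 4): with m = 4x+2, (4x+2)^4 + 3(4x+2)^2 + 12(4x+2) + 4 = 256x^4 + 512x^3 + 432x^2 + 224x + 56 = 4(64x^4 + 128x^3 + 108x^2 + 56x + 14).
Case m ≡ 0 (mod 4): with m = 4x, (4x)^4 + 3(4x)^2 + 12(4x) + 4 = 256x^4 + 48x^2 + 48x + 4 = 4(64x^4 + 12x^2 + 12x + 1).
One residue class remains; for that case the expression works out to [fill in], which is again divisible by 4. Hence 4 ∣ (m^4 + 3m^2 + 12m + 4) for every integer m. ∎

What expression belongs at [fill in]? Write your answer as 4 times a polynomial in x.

Only m ≡ 1 (mod 4) is unaccounted for. Put m = 4x+1:
(4x+1)^4 + 3(4x+1)^2 + 12(4x+1) + 4 expands to 256x^4 + 256x^3 + 144x^2 + 88x + 20,
and factoring out 4 leaves 4(64x^4 + 64x^3 + 36x^2 + 22x + 5).

4(64x^4 + 64x^3 + 36x^2 + 22x + 5)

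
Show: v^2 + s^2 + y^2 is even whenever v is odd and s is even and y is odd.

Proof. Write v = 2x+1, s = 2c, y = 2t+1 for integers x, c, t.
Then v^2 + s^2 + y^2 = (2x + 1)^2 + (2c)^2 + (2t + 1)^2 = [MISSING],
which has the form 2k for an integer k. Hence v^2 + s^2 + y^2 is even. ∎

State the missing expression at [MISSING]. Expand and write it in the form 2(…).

2(2c^2 + 2t^2 + 2t + 2x^2 + 2x + 1)

(2x + 1)^2 + (2c)^2 + (2t + 1)^2 = 4c^2 + 4t^2 + 4t + 4x^2 + 4x + 2
= 2(2c^2 + 2t^2 + 2t + 2x^2 + 2x + 1).
Since 2c^2 + 2t^2 + 2t + 2x^2 + 2x + 1 is an integer, the sum of squares is of the form 2k for an integer k.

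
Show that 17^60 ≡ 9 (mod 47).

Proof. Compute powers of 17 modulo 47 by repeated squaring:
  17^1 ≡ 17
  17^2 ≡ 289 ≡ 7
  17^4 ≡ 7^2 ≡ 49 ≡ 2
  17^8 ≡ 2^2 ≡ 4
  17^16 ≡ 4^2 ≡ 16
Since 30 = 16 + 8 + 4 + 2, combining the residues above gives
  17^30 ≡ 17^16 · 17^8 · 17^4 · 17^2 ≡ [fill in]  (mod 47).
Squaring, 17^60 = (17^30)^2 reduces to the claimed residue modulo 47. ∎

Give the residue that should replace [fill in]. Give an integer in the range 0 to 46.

3

17^16 · 17^8 · 17^4 · 17^2 ≡ 16 · 4 · 2 · 7 = 896.
896 mod 47 = 3, so 17^30 ≡ 3 (mod 47).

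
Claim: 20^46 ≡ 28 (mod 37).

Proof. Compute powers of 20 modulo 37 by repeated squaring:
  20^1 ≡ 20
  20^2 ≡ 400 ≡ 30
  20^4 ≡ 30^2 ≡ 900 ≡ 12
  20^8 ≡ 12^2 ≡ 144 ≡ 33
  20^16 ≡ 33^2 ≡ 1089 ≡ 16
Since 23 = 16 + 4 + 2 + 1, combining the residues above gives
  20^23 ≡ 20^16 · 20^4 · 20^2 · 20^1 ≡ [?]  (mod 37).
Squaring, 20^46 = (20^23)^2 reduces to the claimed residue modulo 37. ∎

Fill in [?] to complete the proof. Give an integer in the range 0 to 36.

Multiply the listed residues: 16 · 12 · 30 · 20 = 192 → 5760 → 115200.
Reducing modulo 37: 115200 = 3113·37 + 19, so 20^23 ≡ 19.

19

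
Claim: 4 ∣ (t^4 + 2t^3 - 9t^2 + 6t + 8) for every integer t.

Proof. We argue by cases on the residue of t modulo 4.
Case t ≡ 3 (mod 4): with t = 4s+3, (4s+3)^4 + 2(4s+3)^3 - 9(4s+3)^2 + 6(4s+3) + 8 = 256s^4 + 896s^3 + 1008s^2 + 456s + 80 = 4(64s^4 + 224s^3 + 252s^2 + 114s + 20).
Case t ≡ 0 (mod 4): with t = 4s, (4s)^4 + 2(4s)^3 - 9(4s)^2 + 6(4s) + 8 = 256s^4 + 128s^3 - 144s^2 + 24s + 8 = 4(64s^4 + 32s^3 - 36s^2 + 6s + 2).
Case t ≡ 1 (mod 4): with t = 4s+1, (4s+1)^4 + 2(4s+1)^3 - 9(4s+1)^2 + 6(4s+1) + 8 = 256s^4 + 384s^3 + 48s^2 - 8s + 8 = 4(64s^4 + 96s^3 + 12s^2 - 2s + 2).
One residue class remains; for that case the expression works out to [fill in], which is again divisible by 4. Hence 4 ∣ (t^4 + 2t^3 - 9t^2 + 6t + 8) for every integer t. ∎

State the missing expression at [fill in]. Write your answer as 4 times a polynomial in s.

Only t ≡ 2 (mod 4) is unaccounted for. Put t = 4s+2:
(4s+2)^4 + 2(4s+2)^3 - 9(4s+2)^2 + 6(4s+2) + 8 expands to 256s^4 + 640s^3 + 432s^2 + 104s + 16,
and factoring out 4 leaves 4(64s^4 + 160s^3 + 108s^2 + 26s + 4).

4(64s^4 + 160s^3 + 108s^2 + 26s + 4)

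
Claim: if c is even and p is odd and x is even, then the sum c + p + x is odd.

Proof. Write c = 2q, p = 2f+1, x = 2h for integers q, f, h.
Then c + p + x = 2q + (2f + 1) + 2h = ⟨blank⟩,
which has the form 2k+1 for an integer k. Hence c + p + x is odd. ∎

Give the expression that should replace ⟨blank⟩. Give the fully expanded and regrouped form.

2q + (2f + 1) + 2h = 2f + 2h + 2q + 1
= 2(f + h + q) + 1.
Since f + h + q is an integer, the sum is of the form 2k+1 for an integer k.

2(f + h + q) + 1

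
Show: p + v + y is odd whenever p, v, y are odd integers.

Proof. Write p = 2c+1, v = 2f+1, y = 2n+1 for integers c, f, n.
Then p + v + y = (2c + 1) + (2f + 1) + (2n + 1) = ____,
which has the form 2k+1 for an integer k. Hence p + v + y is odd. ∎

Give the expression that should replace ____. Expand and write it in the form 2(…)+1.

Expanding: (2c + 1) + (2f + 1) + (2n + 1) = 2c + 2f + 2n + 3.
Every term except the constant is even, so this is 2(c + f + n + 1) + 1,
and c + f + n + 1 ∈ ℤ gives the required form.

2(c + f + n + 1) + 1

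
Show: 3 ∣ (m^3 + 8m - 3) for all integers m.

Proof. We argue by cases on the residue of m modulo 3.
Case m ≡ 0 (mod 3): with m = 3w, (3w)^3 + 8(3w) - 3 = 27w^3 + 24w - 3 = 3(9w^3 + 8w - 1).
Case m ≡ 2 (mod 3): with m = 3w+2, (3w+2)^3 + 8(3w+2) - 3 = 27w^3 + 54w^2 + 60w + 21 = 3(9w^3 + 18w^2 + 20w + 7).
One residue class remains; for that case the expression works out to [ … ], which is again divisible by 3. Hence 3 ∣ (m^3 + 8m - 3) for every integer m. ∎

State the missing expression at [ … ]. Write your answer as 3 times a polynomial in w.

The residues treated are {0, 2}, so the missing case is m ≡ 1 (mod 3); write m = 3w+1.
Then (3w+1)^3 + 8(3w+1) - 3 = 27w^3 + 27w^2 + 33w + 6 = 3(9w^3 + 9w^2 + 11w + 2).

3(9w^3 + 9w^2 + 11w + 2)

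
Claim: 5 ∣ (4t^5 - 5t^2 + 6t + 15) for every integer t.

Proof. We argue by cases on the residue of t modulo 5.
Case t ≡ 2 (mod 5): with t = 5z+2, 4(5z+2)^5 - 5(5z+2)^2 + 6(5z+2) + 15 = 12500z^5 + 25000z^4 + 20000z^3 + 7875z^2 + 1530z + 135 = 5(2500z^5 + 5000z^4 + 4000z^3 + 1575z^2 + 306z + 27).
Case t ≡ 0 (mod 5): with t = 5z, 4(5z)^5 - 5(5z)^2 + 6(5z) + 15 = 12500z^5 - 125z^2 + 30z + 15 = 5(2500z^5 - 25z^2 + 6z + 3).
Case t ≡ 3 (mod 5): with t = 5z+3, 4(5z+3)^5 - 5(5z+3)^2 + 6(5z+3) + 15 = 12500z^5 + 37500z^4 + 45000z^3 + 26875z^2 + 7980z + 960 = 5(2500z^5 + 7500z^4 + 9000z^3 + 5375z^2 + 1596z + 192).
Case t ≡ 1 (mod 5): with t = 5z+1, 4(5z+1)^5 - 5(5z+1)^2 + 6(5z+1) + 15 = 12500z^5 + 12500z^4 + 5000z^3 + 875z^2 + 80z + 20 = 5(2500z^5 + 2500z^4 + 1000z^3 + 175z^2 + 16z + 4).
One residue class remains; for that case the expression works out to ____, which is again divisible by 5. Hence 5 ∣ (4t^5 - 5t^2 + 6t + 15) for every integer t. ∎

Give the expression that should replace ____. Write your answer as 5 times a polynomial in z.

The residues treated are {2, 0, 3, 1}, so the missing case is t ≡ 4 (mod 5); write t = 5z+4.
Then 4(5z+4)^5 - 5(5z+4)^2 + 6(5z+4) + 15 = 12500z^5 + 50000z^4 + 80000z^3 + 63875z^2 + 25430z + 4055 = 5(2500z^5 + 10000z^4 + 16000z^3 + 12775z^2 + 5086z + 811).

5(2500z^5 + 10000z^4 + 16000z^3 + 12775z^2 + 5086z + 811)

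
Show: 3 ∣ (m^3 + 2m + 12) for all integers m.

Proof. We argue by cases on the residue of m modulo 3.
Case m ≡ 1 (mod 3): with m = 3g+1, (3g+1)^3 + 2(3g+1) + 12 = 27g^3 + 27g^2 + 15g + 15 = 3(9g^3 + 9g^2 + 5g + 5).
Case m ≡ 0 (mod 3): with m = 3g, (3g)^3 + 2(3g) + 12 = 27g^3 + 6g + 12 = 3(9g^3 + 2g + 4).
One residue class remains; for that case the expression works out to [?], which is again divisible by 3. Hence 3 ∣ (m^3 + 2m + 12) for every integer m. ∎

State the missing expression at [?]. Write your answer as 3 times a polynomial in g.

3(9g^3 + 18g^2 + 14g + 8)

The residues treated are {1, 0}, so the missing case is m ≡ 2 (mod 3); write m = 3g+2.
Then (3g+2)^3 + 2(3g+2) + 12 = 27g^3 + 54g^2 + 42g + 24 = 3(9g^3 + 18g^2 + 14g + 8).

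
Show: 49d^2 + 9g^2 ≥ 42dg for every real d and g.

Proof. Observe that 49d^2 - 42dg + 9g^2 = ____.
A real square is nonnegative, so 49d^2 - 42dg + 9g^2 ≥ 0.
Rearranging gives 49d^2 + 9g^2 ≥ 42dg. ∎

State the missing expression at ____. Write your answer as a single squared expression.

(7d - 3g)^2

The leading and trailing coefficients are 7^2 and 3^2, and 42 = 2·7·3, so the trinomial is (7d - 3g)^2.
Hence 49d^2 - 42dg + 9g^2 ≥ 0.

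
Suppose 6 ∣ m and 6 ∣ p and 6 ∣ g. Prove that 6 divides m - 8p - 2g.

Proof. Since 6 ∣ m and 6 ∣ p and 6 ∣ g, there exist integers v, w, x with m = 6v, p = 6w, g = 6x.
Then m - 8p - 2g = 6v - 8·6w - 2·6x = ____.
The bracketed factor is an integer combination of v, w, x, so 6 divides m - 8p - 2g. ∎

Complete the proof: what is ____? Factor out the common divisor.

6(v - 8w - 2x)

Pull the common 6 out of every term: 6v - 8·6w - 2·6x = 6(v - 8w - 2x).
v - 8w - 2x is an integer, which exhibits the divisibility.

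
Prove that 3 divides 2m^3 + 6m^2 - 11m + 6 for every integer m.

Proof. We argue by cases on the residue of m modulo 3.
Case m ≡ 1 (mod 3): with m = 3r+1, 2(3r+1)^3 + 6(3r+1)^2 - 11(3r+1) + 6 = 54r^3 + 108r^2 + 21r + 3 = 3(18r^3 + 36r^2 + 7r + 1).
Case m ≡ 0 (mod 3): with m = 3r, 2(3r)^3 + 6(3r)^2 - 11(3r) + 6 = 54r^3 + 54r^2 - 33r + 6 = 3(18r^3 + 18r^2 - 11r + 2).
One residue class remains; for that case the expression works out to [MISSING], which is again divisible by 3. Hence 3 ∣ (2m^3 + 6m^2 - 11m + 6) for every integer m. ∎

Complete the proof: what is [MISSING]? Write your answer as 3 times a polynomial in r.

Only m ≡ 2 (mod 3) is unaccounted for. Put m = 3r+2:
2(3r+2)^3 + 6(3r+2)^2 - 11(3r+2) + 6 expands to 54r^3 + 162r^2 + 111r + 24,
and factoring out 3 leaves 3(18r^3 + 54r^2 + 37r + 8).

3(18r^3 + 54r^2 + 37r + 8)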